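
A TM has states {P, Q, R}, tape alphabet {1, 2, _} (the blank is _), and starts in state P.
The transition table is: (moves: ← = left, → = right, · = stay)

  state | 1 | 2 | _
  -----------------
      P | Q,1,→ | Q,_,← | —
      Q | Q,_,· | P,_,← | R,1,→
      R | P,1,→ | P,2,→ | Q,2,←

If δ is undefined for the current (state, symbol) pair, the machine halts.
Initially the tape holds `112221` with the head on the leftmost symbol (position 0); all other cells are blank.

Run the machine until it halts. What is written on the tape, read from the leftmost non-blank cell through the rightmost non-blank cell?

P | [1]12221___   read 1 → write 1, move →, go to Q
Q | 1[1]2221___   read 1 → write _, move ·, go to Q
Q | 1[_]2221___   read _ → write 1, move →, go to R
R | 11[2]221___   read 2 → write 2, move →, go to P
P | 112[2]21___   read 2 → write _, move ←, go to Q
Q | 11[2]_21___   read 2 → write _, move ←, go to P
P | 1[1]__21___   read 1 → write 1, move →, go to Q
Q | 11[_]_21___   read _ → write 1, move →, go to R
R | 111[_]21___   read _ → write 2, move ←, go to Q
Q | 11[1]221___   read 1 → write _, move ·, go to Q
Q | 11[_]221___   read _ → write 1, move →, go to R
R | 111[2]21___   read 2 → write 2, move →, go to P
P | 1112[2]1___   read 2 → write _, move ←, go to Q
Q | 111[2]_1___   read 2 → write _, move ←, go to P
P | 11[1]__1___   read 1 → write 1, move →, go to Q
Q | 111[_]_1___   read _ → write 1, move →, go to R
R | 1111[_]1___   read _ → write 2, move ←, go to Q
Q | 111[1]21___   read 1 → write _, move ·, go to Q
Q | 111[_]21___   read _ → write 1, move →, go to R
R | 1111[2]1___   read 2 → write 2, move →, go to P
P | 11112[1]___   read 1 → write 1, move →, go to Q
Q | 111121[_]__   read _ → write 1, move →, go to R
R | 1111211[_]_   read _ → write 2, move ←, go to Q
Q | 111121[1]2_   read 1 → write _, move ·, go to Q
Q | 111121[_]2_   read _ → write 1, move →, go to R
R | 1111211[2]_   read 2 → write 2, move →, go to P
P | 11112112[_]
The non-blank tape span at halt is 11112112.

11112112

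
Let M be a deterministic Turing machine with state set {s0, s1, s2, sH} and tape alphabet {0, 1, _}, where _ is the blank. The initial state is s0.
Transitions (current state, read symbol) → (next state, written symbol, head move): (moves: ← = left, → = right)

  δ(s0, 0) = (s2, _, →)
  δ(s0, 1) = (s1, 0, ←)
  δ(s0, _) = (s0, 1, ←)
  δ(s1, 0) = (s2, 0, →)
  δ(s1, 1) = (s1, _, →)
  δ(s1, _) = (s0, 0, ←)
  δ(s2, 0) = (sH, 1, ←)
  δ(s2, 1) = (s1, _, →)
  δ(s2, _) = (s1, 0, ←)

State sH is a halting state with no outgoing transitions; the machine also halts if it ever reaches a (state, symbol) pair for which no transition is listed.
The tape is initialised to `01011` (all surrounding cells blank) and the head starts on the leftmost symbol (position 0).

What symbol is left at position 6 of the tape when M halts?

1

state=s0 head=0 tape=[0]1011__   (s0,0)→(s2,_,→)
state=s2 head=1 tape=_[1]011__   (s2,1)→(s1,_,→)
state=s1 head=2 tape=__[0]11__   (s1,0)→(s2,0,→)
state=s2 head=3 tape=__0[1]1__   (s2,1)→(s1,_,→)
state=s1 head=4 tape=__0_[1]__   (s1,1)→(s1,_,→)
state=s1 head=5 tape=__0__[_]_   (s1,_)→(s0,0,←)
state=s0 head=4 tape=__0_[_]0_   (s0,_)→(s0,1,←)
state=s0 head=3 tape=__0[_]10_   (s0,_)→(s0,1,←)
state=s0 head=2 tape=__[0]110_   (s0,0)→(s2,_,→)
state=s2 head=3 tape=___[1]10_   (s2,1)→(s1,_,→)
state=s1 head=4 tape=____[1]0_   (s1,1)→(s1,_,→)
state=s1 head=5 tape=_____[0]_   (s1,0)→(s2,0,→)
state=s2 head=6 tape=_____0[_]   (s2,_)→(s1,0,←)
state=s1 head=5 tape=_____[0]0   (s1,0)→(s2,0,→)
state=s2 head=6 tape=_____0[0]   (s2,0)→(sH,1,←)
state=sH head=5 tape=_____[0]1
Cell 6 holds 1 when M halts.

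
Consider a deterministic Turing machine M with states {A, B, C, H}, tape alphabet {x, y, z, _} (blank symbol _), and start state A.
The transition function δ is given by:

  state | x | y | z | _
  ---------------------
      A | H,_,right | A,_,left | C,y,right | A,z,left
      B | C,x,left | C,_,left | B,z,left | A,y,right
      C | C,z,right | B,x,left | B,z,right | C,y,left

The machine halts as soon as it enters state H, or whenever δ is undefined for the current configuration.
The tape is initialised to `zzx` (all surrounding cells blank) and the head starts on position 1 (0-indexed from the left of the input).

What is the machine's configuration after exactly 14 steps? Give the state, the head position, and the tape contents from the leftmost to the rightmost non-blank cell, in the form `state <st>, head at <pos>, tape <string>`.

state B, head at 1, tape z_xyz

A | z[z]x__   read z → write y, move right, go to C
C | zy[x]__   read x → write z, move right, go to C
C | zyz[_]_   read _ → write y, move left, go to C
C | zy[z]y_   read z → write z, move right, go to B
B | zyz[y]_   read y → write _, move left, go to C
C | zy[z]__   read z → write z, move right, go to B
B | zyz[_]_   read _ → write y, move right, go to A
A | zyzy[_]   read _ → write z, move left, go to A
A | zyz[y]z   read y → write _, move left, go to A
A | zy[z]_z   read z → write y, move right, go to C
C | zyy[_]z   read _ → write y, move left, go to C
C | zy[y]yz   read y → write x, move left, go to B
B | z[y]xyz   read y → write _, move left, go to C
C | [z]_xyz   read z → write z, move right, go to B
B | z[_]xyz
After 14 steps: state B, head at 1, tape z_xyz.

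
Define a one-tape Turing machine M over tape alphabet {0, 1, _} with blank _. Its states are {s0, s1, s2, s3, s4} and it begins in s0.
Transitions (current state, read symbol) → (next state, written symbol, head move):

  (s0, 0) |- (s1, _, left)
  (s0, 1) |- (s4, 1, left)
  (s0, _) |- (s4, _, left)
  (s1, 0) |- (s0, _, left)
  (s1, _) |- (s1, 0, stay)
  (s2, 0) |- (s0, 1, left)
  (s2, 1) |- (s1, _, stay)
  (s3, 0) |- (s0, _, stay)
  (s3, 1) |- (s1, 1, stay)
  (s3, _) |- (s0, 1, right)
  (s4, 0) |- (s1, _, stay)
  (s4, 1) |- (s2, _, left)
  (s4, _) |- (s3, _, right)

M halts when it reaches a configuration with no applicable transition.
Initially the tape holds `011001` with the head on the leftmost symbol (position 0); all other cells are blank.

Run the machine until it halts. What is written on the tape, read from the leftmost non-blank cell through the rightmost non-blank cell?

s0 | ___[0]11001   read 0 → write _, move left, go to s1
s1 | __[_]_11001   read _ → write 0, move stay, go to s1
s1 | __[0]_11001   read 0 → write _, move left, go to s0
s0 | _[_]__11001   read _ → write _, move left, go to s4
s4 | [_]___11001   read _ → write _, move right, go to s3
s3 | _[_]__11001   read _ → write 1, move right, go to s0
s0 | _1[_]_11001   read _ → write _, move left, go to s4
s4 | _[1]__11001   read 1 → write _, move left, go to s2
s2 | [_]___11001
The non-blank tape span at halt is 11001.

11001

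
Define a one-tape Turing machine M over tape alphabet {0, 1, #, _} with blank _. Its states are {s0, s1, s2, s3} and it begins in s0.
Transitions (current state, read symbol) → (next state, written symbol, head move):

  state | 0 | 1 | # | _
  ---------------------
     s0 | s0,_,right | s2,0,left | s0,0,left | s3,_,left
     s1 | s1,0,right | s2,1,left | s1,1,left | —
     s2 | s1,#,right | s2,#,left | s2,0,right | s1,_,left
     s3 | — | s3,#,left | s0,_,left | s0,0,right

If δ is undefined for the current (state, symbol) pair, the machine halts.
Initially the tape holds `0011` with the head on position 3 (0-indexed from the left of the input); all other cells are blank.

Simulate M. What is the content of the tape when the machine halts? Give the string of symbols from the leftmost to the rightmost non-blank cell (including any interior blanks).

state=s0 head=3 tape=_001[1]   (s0,1)→(s2,0,left)
state=s2 head=2 tape=_00[1]0   (s2,1)→(s2,#,left)
state=s2 head=1 tape=_0[0]#0   (s2,0)→(s1,#,right)
state=s1 head=2 tape=_0#[#]0   (s1,#)→(s1,1,left)
state=s1 head=1 tape=_0[#]10   (s1,#)→(s1,1,left)
state=s1 head=0 tape=_[0]110   (s1,0)→(s1,0,right)
state=s1 head=1 tape=_0[1]10   (s1,1)→(s2,1,left)
state=s2 head=0 tape=_[0]110   (s2,0)→(s1,#,right)
state=s1 head=1 tape=_#[1]10   (s1,1)→(s2,1,left)
state=s2 head=0 tape=_[#]110   (s2,#)→(s2,0,right)
state=s2 head=1 tape=_0[1]10   (s2,1)→(s2,#,left)
state=s2 head=0 tape=_[0]#10   (s2,0)→(s1,#,right)
state=s1 head=1 tape=_#[#]10   (s1,#)→(s1,1,left)
state=s1 head=0 tape=_[#]110   (s1,#)→(s1,1,left)
state=s1 head=-1 tape=[_]1110
The non-blank tape span at halt is 1110.

1110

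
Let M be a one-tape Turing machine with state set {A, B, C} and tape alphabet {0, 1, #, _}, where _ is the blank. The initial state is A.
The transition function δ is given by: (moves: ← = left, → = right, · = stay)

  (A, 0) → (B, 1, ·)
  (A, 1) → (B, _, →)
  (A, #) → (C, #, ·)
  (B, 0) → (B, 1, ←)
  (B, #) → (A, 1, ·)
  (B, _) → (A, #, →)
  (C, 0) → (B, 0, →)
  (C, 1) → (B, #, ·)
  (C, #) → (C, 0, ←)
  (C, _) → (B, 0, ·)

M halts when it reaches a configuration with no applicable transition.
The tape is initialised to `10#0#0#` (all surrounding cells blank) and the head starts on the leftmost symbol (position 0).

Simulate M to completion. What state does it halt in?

state=A head=0 tape=[1]0#0#0#__   (A,1)→(B,_,→)
state=B head=1 tape=_[0]#0#0#__   (B,0)→(B,1,←)
state=B head=0 tape=[_]1#0#0#__   (B,_)→(A,#,→)
state=A head=1 tape=#[1]#0#0#__   (A,1)→(B,_,→)
state=B head=2 tape=#_[#]0#0#__   (B,#)→(A,1,·)
state=A head=2 tape=#_[1]0#0#__   (A,1)→(B,_,→)
state=B head=3 tape=#__[0]#0#__   (B,0)→(B,1,←)
state=B head=2 tape=#_[_]1#0#__   (B,_)→(A,#,→)
state=A head=3 tape=#_#[1]#0#__   (A,1)→(B,_,→)
state=B head=4 tape=#_#_[#]0#__   (B,#)→(A,1,·)
state=A head=4 tape=#_#_[1]0#__   (A,1)→(B,_,→)
state=B head=5 tape=#_#__[0]#__   (B,0)→(B,1,←)
state=B head=4 tape=#_#_[_]1#__   (B,_)→(A,#,→)
state=A head=5 tape=#_#_#[1]#__   (A,1)→(B,_,→)
state=B head=6 tape=#_#_#_[#]__   (B,#)→(A,1,·)
state=A head=6 tape=#_#_#_[1]__   (A,1)→(B,_,→)
state=B head=7 tape=#_#_#__[_]_   (B,_)→(A,#,→)
state=A head=8 tape=#_#_#__#[_]
No transition is defined for (A, _); M halts in state A.

A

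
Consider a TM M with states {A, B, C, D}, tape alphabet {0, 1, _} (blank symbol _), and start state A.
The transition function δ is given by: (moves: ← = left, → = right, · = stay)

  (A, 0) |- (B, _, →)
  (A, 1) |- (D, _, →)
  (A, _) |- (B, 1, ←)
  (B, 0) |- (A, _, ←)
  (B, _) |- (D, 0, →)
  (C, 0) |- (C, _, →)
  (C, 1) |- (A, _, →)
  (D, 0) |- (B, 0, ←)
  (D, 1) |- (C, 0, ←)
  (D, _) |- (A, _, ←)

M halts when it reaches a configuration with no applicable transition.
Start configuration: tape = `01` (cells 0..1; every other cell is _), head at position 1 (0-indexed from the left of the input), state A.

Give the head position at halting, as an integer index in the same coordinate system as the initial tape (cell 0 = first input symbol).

A | __0[1]_   read 1 → write _, move →, go to D
D | __0_[_]   read _ → write _, move ←, go to A
A | __0[_]_   read _ → write 1, move ←, go to B
B | __[0]1_   read 0 → write _, move ←, go to A
A | _[_]_1_   read _ → write 1, move ←, go to B
B | [_]1_1_   read _ → write 0, move →, go to D
D | 0[1]_1_   read 1 → write 0, move ←, go to C
C | [0]0_1_   read 0 → write _, move →, go to C
C | _[0]_1_   read 0 → write _, move →, go to C
C | __[_]1_
At halt the head is at cell 0.

0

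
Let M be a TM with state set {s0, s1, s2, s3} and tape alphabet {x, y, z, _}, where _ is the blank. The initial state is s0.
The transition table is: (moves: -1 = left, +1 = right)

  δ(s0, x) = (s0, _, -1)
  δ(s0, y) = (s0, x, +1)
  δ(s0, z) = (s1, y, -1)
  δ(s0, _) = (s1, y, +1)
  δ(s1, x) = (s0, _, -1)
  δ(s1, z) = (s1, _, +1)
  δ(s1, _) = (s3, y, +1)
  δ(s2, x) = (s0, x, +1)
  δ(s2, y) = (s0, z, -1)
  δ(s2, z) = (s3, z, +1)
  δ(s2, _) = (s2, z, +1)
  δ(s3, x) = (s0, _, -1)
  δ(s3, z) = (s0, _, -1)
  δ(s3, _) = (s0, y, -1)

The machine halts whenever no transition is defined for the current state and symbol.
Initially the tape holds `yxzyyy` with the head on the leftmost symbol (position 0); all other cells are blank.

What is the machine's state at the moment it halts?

s3

state=s0 head=0 tape=_[y]xzyyy   (s0,y)→(s0,x,+1)
state=s0 head=1 tape=_x[x]zyyy   (s0,x)→(s0,_,-1)
state=s0 head=0 tape=_[x]_zyyy   (s0,x)→(s0,_,-1)
state=s0 head=-1 tape=[_]__zyyy   (s0,_)→(s1,y,+1)
state=s1 head=0 tape=y[_]_zyyy   (s1,_)→(s3,y,+1)
state=s3 head=1 tape=yy[_]zyyy   (s3,_)→(s0,y,-1)
state=s0 head=0 tape=y[y]yzyyy   (s0,y)→(s0,x,+1)
state=s0 head=1 tape=yx[y]zyyy   (s0,y)→(s0,x,+1)
state=s0 head=2 tape=yxx[z]yyy   (s0,z)→(s1,y,-1)
state=s1 head=1 tape=yx[x]yyyy   (s1,x)→(s0,_,-1)
state=s0 head=0 tape=y[x]_yyyy   (s0,x)→(s0,_,-1)
state=s0 head=-1 tape=[y]__yyyy   (s0,y)→(s0,x,+1)
state=s0 head=0 tape=x[_]_yyyy   (s0,_)→(s1,y,+1)
state=s1 head=1 tape=xy[_]yyyy   (s1,_)→(s3,y,+1)
state=s3 head=2 tape=xyy[y]yyy
No transition is defined for (s3, y); M halts in state s3.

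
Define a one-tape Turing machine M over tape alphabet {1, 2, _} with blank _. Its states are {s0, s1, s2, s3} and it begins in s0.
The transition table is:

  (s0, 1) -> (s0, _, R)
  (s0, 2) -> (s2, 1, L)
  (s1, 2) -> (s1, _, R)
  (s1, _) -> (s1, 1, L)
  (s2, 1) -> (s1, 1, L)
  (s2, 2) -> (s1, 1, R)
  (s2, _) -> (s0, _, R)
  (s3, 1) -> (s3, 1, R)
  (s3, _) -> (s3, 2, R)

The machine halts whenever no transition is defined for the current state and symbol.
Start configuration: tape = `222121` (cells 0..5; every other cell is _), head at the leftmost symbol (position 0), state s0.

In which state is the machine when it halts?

s0 | _[2]22121_   read 2 → write 1, move L, go to s2
s2 | [_]122121_   read _ → write _, move R, go to s0
s0 | _[1]22121_   read 1 → write _, move R, go to s0
s0 | __[2]2121_   read 2 → write 1, move L, go to s2
s2 | _[_]12121_   read _ → write _, move R, go to s0
s0 | __[1]2121_   read 1 → write _, move R, go to s0
s0 | ___[2]121_   read 2 → write 1, move L, go to s2
s2 | __[_]1121_   read _ → write _, move R, go to s0
s0 | ___[1]121_   read 1 → write _, move R, go to s0
s0 | ____[1]21_   read 1 → write _, move R, go to s0
s0 | _____[2]1_   read 2 → write 1, move L, go to s2
s2 | ____[_]11_   read _ → write _, move R, go to s0
s0 | _____[1]1_   read 1 → write _, move R, go to s0
s0 | ______[1]_   read 1 → write _, move R, go to s0
s0 | _______[_]
No transition is defined for (s0, _); M halts in state s0.

s0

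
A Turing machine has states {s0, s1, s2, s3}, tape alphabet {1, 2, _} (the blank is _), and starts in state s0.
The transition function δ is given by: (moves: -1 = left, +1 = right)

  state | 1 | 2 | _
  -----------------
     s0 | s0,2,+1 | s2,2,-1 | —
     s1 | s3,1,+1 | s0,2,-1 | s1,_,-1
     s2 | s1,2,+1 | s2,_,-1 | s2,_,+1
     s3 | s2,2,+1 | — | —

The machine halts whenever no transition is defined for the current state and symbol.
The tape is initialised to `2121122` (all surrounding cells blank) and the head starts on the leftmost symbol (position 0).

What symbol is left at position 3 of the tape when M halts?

2

s0 | _[2]121122   read 2 → write 2, move -1, go to s2
s2 | [_]2121122   read _ → write _, move +1, go to s2
s2 | _[2]121122   read 2 → write _, move -1, go to s2
s2 | [_]_121122   read _ → write _, move +1, go to s2
s2 | _[_]121122   read _ → write _, move +1, go to s2
s2 | __[1]21122   read 1 → write 2, move +1, go to s1
s1 | __2[2]1122   read 2 → write 2, move -1, go to s0
s0 | __[2]21122   read 2 → write 2, move -1, go to s2
s2 | _[_]221122   read _ → write _, move +1, go to s2
s2 | __[2]21122   read 2 → write _, move -1, go to s2
s2 | _[_]_21122   read _ → write _, move +1, go to s2
s2 | __[_]21122   read _ → write _, move +1, go to s2
s2 | ___[2]1122   read 2 → write _, move -1, go to s2
s2 | __[_]_1122   read _ → write _, move +1, go to s2
s2 | ___[_]1122   read _ → write _, move +1, go to s2
s2 | ____[1]122   read 1 → write 2, move +1, go to s1
s1 | ____2[1]22   read 1 → write 1, move +1, go to s3
s3 | ____21[2]2
Cell 3 holds 2 when M halts.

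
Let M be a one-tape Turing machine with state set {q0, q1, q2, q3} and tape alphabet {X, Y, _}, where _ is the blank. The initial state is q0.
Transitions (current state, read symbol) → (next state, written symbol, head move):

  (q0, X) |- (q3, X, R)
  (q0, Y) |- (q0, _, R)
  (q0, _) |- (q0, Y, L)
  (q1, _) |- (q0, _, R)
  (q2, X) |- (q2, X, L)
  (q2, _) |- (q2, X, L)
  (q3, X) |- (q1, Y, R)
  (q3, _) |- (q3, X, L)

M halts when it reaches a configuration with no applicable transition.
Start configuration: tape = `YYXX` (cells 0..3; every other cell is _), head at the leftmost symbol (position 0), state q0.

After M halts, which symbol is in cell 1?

_

q0 | [Y]YXX___   read Y → write _, move R, go to q0
q0 | _[Y]XX___   read Y → write _, move R, go to q0
q0 | __[X]X___   read X → write X, move R, go to q3
q3 | __X[X]___   read X → write Y, move R, go to q1
q1 | __XY[_]__   read _ → write _, move R, go to q0
q0 | __XY_[_]_   read _ → write Y, move L, go to q0
q0 | __XY[_]Y_   read _ → write Y, move L, go to q0
q0 | __X[Y]YY_   read Y → write _, move R, go to q0
q0 | __X_[Y]Y_   read Y → write _, move R, go to q0
q0 | __X__[Y]_   read Y → write _, move R, go to q0
q0 | __X___[_]   read _ → write Y, move L, go to q0
q0 | __X__[_]Y   read _ → write Y, move L, go to q0
q0 | __X_[_]YY   read _ → write Y, move L, go to q0
q0 | __X[_]YYY   read _ → write Y, move L, go to q0
q0 | __[X]YYYY   read X → write X, move R, go to q3
q3 | __X[Y]YYY
Cell 1 holds _ when M halts.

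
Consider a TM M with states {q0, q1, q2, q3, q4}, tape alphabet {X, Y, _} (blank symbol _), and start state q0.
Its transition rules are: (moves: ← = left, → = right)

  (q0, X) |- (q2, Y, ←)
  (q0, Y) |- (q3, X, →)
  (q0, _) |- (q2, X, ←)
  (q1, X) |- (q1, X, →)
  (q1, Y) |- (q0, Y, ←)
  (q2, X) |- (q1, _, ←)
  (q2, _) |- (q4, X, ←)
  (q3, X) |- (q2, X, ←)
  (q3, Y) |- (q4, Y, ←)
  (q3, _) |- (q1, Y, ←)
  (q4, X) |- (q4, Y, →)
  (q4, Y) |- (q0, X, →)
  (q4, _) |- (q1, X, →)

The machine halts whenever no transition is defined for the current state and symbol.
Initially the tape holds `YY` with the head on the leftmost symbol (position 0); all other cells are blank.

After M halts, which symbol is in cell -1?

state=q0 head=0 tape=___[Y]Y_   (q0,Y)→(q3,X,→)
state=q3 head=1 tape=___X[Y]_   (q3,Y)→(q4,Y,←)
state=q4 head=0 tape=___[X]Y_   (q4,X)→(q4,Y,→)
state=q4 head=1 tape=___Y[Y]_   (q4,Y)→(q0,X,→)
state=q0 head=2 tape=___YX[_]   (q0,_)→(q2,X,←)
state=q2 head=1 tape=___Y[X]X   (q2,X)→(q1,_,←)
state=q1 head=0 tape=___[Y]_X   (q1,Y)→(q0,Y,←)
state=q0 head=-1 tape=__[_]Y_X   (q0,_)→(q2,X,←)
state=q2 head=-2 tape=_[_]XY_X   (q2,_)→(q4,X,←)
state=q4 head=-3 tape=[_]XXY_X   (q4,_)→(q1,X,→)
state=q1 head=-2 tape=X[X]XY_X   (q1,X)→(q1,X,→)
state=q1 head=-1 tape=XX[X]Y_X   (q1,X)→(q1,X,→)
state=q1 head=0 tape=XXX[Y]_X   (q1,Y)→(q0,Y,←)
state=q0 head=-1 tape=XX[X]Y_X   (q0,X)→(q2,Y,←)
state=q2 head=-2 tape=X[X]YY_X   (q2,X)→(q1,_,←)
state=q1 head=-3 tape=[X]_YY_X   (q1,X)→(q1,X,→)
state=q1 head=-2 tape=X[_]YY_X
Cell -1 holds Y when M halts.

Y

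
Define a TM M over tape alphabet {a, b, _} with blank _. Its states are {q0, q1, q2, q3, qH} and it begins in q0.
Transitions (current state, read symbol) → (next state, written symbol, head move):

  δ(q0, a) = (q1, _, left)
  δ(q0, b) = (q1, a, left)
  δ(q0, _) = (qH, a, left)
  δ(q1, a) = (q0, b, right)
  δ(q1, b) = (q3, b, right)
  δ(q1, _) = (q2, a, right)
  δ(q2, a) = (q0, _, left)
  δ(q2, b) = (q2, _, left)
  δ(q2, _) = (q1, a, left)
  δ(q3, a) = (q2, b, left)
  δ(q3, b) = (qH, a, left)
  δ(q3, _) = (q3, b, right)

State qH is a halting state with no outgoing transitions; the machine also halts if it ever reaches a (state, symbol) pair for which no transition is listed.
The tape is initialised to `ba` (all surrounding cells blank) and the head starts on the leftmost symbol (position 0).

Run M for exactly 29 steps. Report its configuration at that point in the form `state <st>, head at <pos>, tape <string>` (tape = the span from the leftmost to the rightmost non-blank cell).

state=q0 head=0 tape=_____[b]a   (q0,b)→(q1,a,left)
state=q1 head=-1 tape=____[_]aa   (q1,_)→(q2,a,right)
state=q2 head=0 tape=____a[a]a   (q2,a)→(q0,_,left)
state=q0 head=-1 tape=____[a]_a   (q0,a)→(q1,_,left)
state=q1 head=-2 tape=___[_]__a   (q1,_)→(q2,a,right)
state=q2 head=-1 tape=___a[_]_a   (q2,_)→(q1,a,left)
state=q1 head=-2 tape=___[a]a_a   (q1,a)→(q0,b,right)
state=q0 head=-1 tape=___b[a]_a   (q0,a)→(q1,_,left)
state=q1 head=-2 tape=___[b]__a   (q1,b)→(q3,b,right)
state=q3 head=-1 tape=___b[_]_a   (q3,_)→(q3,b,right)
state=q3 head=0 tape=___bb[_]a   (q3,_)→(q3,b,right)
state=q3 head=1 tape=___bbb[a]   (q3,a)→(q2,b,left)
state=q2 head=0 tape=___bb[b]b   (q2,b)→(q2,_,left)
state=q2 head=-1 tape=___b[b]_b   (q2,b)→(q2,_,left)
state=q2 head=-2 tape=___[b]__b   (q2,b)→(q2,_,left)
state=q2 head=-3 tape=__[_]___b   (q2,_)→(q1,a,left)
state=q1 head=-4 tape=_[_]a___b   (q1,_)→(q2,a,right)
state=q2 head=-3 tape=_a[a]___b   (q2,a)→(q0,_,left)
state=q0 head=-4 tape=_[a]____b   (q0,a)→(q1,_,left)
state=q1 head=-5 tape=[_]_____b   (q1,_)→(q2,a,right)
state=q2 head=-4 tape=a[_]____b   (q2,_)→(q1,a,left)
state=q1 head=-5 tape=[a]a____b   (q1,a)→(q0,b,right)
state=q0 head=-4 tape=b[a]____b   (q0,a)→(q1,_,left)
state=q1 head=-5 tape=[b]_____b   (q1,b)→(q3,b,right)
state=q3 head=-4 tape=b[_]____b   (q3,_)→(q3,b,right)
state=q3 head=-3 tape=bb[_]___b   (q3,_)→(q3,b,right)
state=q3 head=-2 tape=bbb[_]__b   (q3,_)→(q3,b,right)
state=q3 head=-1 tape=bbbb[_]_b   (q3,_)→(q3,b,right)
state=q3 head=0 tape=bbbbb[_]b   (q3,_)→(q3,b,right)
state=q3 head=1 tape=bbbbbb[b]
After 29 steps: state q3, head at 1, tape bbbbbbb.

state q3, head at 1, tape bbbbbbb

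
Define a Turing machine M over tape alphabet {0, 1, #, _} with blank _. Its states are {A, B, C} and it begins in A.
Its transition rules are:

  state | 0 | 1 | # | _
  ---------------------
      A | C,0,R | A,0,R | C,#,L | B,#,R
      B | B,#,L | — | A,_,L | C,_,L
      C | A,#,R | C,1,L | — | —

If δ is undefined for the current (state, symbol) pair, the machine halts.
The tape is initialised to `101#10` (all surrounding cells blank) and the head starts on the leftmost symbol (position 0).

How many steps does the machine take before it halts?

8

state=A head=0 tape=[1]01#10   (A,1)→(A,0,R)
state=A head=1 tape=0[0]1#10   (A,0)→(C,0,R)
state=C head=2 tape=00[1]#10   (C,1)→(C,1,L)
state=C head=1 tape=0[0]1#10   (C,0)→(A,#,R)
state=A head=2 tape=0#[1]#10   (A,1)→(A,0,R)
state=A head=3 tape=0#0[#]10   (A,#)→(C,#,L)
state=C head=2 tape=0#[0]#10   (C,0)→(A,#,R)
state=A head=3 tape=0##[#]10   (A,#)→(C,#,L)
state=C head=2 tape=0#[#]#10
M halts after 8 transitions.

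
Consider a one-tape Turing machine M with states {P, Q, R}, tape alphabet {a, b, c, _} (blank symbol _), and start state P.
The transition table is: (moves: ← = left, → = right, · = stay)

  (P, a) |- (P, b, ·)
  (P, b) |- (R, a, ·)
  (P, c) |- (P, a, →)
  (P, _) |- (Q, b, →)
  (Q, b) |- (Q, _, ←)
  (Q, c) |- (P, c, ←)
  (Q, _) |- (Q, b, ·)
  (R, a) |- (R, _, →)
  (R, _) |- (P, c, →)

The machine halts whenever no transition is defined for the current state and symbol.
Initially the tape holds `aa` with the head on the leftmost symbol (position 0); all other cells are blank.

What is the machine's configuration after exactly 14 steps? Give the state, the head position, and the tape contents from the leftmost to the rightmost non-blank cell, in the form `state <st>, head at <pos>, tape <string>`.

state R, head at 2, tape c

P | [a]a___   read a → write b, move ·, go to P
P | [b]a___   read b → write a, move ·, go to R
R | [a]a___   read a → write _, move →, go to R
R | _[a]___   read a → write _, move →, go to R
R | __[_]__   read _ → write c, move →, go to P
P | __c[_]_   read _ → write b, move →, go to Q
Q | __cb[_]   read _ → write b, move ·, go to Q
Q | __cb[b]   read b → write _, move ←, go to Q
Q | __c[b]_   read b → write _, move ←, go to Q
Q | __[c]__   read c → write c, move ←, go to P
P | _[_]c__   read _ → write b, move →, go to Q
Q | _b[c]__   read c → write c, move ←, go to P
P | _[b]c__   read b → write a, move ·, go to R
R | _[a]c__   read a → write _, move →, go to R
R | __[c]__
After 14 steps: state R, head at 2, tape c.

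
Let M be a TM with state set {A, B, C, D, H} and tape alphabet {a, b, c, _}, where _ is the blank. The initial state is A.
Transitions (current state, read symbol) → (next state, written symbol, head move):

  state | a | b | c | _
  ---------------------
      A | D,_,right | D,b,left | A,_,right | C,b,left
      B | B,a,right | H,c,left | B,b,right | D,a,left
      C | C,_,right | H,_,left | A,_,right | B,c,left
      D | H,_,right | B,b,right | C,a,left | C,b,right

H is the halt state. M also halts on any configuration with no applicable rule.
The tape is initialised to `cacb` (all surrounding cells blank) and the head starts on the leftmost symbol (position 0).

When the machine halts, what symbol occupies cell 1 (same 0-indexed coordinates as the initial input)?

state=A head=0 tape=_[c]acb__   (A,c)→(A,_,right)
state=A head=1 tape=__[a]cb__   (A,a)→(D,_,right)
state=D head=2 tape=___[c]b__   (D,c)→(C,a,left)
state=C head=1 tape=__[_]ab__   (C,_)→(B,c,left)
state=B head=0 tape=_[_]cab__   (B,_)→(D,a,left)
state=D head=-1 tape=[_]acab__   (D,_)→(C,b,right)
state=C head=0 tape=b[a]cab__   (C,a)→(C,_,right)
state=C head=1 tape=b_[c]ab__   (C,c)→(A,_,right)
state=A head=2 tape=b__[a]b__   (A,a)→(D,_,right)
state=D head=3 tape=b___[b]__   (D,b)→(B,b,right)
state=B head=4 tape=b___b[_]_   (B,_)→(D,a,left)
state=D head=3 tape=b___[b]a_   (D,b)→(B,b,right)
state=B head=4 tape=b___b[a]_   (B,a)→(B,a,right)
state=B head=5 tape=b___ba[_]   (B,_)→(D,a,left)
state=D head=4 tape=b___b[a]a   (D,a)→(H,_,right)
state=H head=5 tape=b___b_[a]
Cell 1 holds _ when M halts.

_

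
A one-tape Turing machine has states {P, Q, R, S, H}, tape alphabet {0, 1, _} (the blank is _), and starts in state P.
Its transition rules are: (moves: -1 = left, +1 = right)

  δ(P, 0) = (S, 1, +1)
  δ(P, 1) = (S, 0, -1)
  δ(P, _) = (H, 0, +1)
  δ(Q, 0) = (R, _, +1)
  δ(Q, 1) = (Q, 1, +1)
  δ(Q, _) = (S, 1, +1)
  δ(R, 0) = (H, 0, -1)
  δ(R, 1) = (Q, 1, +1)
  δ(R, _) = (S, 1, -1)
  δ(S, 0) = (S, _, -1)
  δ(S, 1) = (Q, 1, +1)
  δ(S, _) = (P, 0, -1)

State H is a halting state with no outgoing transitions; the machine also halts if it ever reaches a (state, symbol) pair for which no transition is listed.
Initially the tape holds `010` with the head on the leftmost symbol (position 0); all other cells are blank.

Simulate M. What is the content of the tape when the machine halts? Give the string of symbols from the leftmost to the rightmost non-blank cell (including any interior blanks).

1_01

state=P head=0 tape=[0]10_   (P,0)→(S,1,+1)
state=S head=1 tape=1[1]0_   (S,1)→(Q,1,+1)
state=Q head=2 tape=11[0]_   (Q,0)→(R,_,+1)
state=R head=3 tape=11_[_]   (R,_)→(S,1,-1)
state=S head=2 tape=11[_]1   (S,_)→(P,0,-1)
state=P head=1 tape=1[1]01   (P,1)→(S,0,-1)
state=S head=0 tape=[1]001   (S,1)→(Q,1,+1)
state=Q head=1 tape=1[0]01   (Q,0)→(R,_,+1)
state=R head=2 tape=1_[0]1   (R,0)→(H,0,-1)
state=H head=1 tape=1[_]01
The non-blank tape span at halt is 1_01.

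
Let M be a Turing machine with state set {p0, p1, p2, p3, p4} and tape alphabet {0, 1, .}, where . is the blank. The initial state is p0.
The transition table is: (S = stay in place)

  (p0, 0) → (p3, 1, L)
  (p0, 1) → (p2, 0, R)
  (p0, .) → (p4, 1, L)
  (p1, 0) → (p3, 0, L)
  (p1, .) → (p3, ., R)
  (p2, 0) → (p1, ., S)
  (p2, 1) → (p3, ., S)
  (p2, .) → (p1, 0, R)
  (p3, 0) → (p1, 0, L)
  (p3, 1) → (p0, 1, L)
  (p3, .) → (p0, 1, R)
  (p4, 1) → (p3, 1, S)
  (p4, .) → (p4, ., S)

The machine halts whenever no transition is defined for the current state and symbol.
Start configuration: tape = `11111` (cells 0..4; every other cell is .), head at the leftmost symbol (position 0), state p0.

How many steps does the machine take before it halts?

14

state=p0 head=0 tape=[1]1111....   (p0,1)→(p2,0,R)
state=p2 head=1 tape=0[1]111....   (p2,1)→(p3,.,S)
state=p3 head=1 tape=0[.]111....   (p3,.)→(p0,1,R)
state=p0 head=2 tape=01[1]11....   (p0,1)→(p2,0,R)
state=p2 head=3 tape=010[1]1....   (p2,1)→(p3,.,S)
state=p3 head=3 tape=010[.]1....   (p3,.)→(p0,1,R)
state=p0 head=4 tape=0101[1]....   (p0,1)→(p2,0,R)
state=p2 head=5 tape=01010[.]...   (p2,.)→(p1,0,R)
state=p1 head=6 tape=010100[.]..   (p1,.)→(p3,.,R)
state=p3 head=7 tape=010100.[.].   (p3,.)→(p0,1,R)
state=p0 head=8 tape=010100.1[.]   (p0,.)→(p4,1,L)
state=p4 head=7 tape=010100.[1]1   (p4,1)→(p3,1,S)
state=p3 head=7 tape=010100.[1]1   (p3,1)→(p0,1,L)
state=p0 head=6 tape=010100[.]11   (p0,.)→(p4,1,L)
state=p4 head=5 tape=01010[0]111
M halts after 14 transitions.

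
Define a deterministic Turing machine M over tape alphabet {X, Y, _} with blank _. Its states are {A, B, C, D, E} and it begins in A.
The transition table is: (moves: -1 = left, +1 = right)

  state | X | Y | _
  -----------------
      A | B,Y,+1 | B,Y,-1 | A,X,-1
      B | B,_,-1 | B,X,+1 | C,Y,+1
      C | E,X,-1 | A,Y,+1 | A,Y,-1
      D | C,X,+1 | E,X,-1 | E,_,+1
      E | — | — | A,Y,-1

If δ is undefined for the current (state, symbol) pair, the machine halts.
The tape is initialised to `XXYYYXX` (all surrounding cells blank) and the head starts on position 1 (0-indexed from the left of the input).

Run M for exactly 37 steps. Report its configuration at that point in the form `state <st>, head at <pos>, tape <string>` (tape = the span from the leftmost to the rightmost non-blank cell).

state=A head=1 tape=__X[X]YYYXX   (A,X)→(B,Y,+1)
state=B head=2 tape=__XY[Y]YYXX   (B,Y)→(B,X,+1)
state=B head=3 tape=__XYX[Y]YXX   (B,Y)→(B,X,+1)
state=B head=4 tape=__XYXX[Y]XX   (B,Y)→(B,X,+1)
state=B head=5 tape=__XYXXX[X]X   (B,X)→(B,_,-1)
state=B head=4 tape=__XYXX[X]_X   (B,X)→(B,_,-1)
state=B head=3 tape=__XYX[X]__X   (B,X)→(B,_,-1)
state=B head=2 tape=__XY[X]___X   (B,X)→(B,_,-1)
state=B head=1 tape=__X[Y]____X   (B,Y)→(B,X,+1)
state=B head=2 tape=__XX[_]___X   (B,_)→(C,Y,+1)
state=C head=3 tape=__XXY[_]__X   (C,_)→(A,Y,-1)
state=A head=2 tape=__XX[Y]Y__X   (A,Y)→(B,Y,-1)
state=B head=1 tape=__X[X]YY__X   (B,X)→(B,_,-1)
state=B head=0 tape=__[X]_YY__X   (B,X)→(B,_,-1)
state=B head=-1 tape=_[_]__YY__X   (B,_)→(C,Y,+1)
state=C head=0 tape=_Y[_]_YY__X   (C,_)→(A,Y,-1)
state=A head=-1 tape=_[Y]Y_YY__X   (A,Y)→(B,Y,-1)
state=B head=-2 tape=[_]YY_YY__X   (B,_)→(C,Y,+1)
state=C head=-1 tape=Y[Y]Y_YY__X   (C,Y)→(A,Y,+1)
state=A head=0 tape=YY[Y]_YY__X   (A,Y)→(B,Y,-1)
state=B head=-1 tape=Y[Y]Y_YY__X   (B,Y)→(B,X,+1)
state=B head=0 tape=YX[Y]_YY__X   (B,Y)→(B,X,+1)
state=B head=1 tape=YXX[_]YY__X   (B,_)→(C,Y,+1)
state=C head=2 tape=YXXY[Y]Y__X   (C,Y)→(A,Y,+1)
state=A head=3 tape=YXXYY[Y]__X   (A,Y)→(B,Y,-1)
state=B head=2 tape=YXXY[Y]Y__X   (B,Y)→(B,X,+1)
state=B head=3 tape=YXXYX[Y]__X   (B,Y)→(B,X,+1)
state=B head=4 tape=YXXYXX[_]_X   (B,_)→(C,Y,+1)
state=C head=5 tape=YXXYXXY[_]X   (C,_)→(A,Y,-1)
state=A head=4 tape=YXXYXX[Y]YX   (A,Y)→(B,Y,-1)
state=B head=3 tape=YXXYX[X]YYX   (B,X)→(B,_,-1)
state=B head=2 tape=YXXY[X]_YYX   (B,X)→(B,_,-1)
state=B head=1 tape=YXX[Y]__YYX   (B,Y)→(B,X,+1)
state=B head=2 tape=YXXX[_]_YYX   (B,_)→(C,Y,+1)
state=C head=3 tape=YXXXY[_]YYX   (C,_)→(A,Y,-1)
state=A head=2 tape=YXXX[Y]YYYX   (A,Y)→(B,Y,-1)
state=B head=1 tape=YXX[X]YYYYX   (B,X)→(B,_,-1)
state=B head=0 tape=YX[X]_YYYYX
After 37 steps: state B, head at 0, tape YXX_YYYYX.

state B, head at 0, tape YXX_YYYYX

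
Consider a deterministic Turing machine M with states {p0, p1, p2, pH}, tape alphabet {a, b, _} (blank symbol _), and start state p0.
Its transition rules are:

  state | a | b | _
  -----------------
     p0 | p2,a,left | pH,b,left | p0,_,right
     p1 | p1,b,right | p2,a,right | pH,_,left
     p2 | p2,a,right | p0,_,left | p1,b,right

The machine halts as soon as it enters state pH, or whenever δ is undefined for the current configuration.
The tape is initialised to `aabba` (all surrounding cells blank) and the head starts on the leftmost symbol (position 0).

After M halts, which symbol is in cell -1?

b

p0 | _[a]abba   read a → write a, move left, go to p2
p2 | [_]aabba   read _ → write b, move right, go to p1
p1 | b[a]abba   read a → write b, move right, go to p1
p1 | bb[a]bba   read a → write b, move right, go to p1
p1 | bbb[b]ba   read b → write a, move right, go to p2
p2 | bbba[b]a   read b → write _, move left, go to p0
p0 | bbb[a]_a   read a → write a, move left, go to p2
p2 | bb[b]a_a   read b → write _, move left, go to p0
p0 | b[b]_a_a   read b → write b, move left, go to pH
pH | [b]b_a_a
Cell -1 holds b when M halts.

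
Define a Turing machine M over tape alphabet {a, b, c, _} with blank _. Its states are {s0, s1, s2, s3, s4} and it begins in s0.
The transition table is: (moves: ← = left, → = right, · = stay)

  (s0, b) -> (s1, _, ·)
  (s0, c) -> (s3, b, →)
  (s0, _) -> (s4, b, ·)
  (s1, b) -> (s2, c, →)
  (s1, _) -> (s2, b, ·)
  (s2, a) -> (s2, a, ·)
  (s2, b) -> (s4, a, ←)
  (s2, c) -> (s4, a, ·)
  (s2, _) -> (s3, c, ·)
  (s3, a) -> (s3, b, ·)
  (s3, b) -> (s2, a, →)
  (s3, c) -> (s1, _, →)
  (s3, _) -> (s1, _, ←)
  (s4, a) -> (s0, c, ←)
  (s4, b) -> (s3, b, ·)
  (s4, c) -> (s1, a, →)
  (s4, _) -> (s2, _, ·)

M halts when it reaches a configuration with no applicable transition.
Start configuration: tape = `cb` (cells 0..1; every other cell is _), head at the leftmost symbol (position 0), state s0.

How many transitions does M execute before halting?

state=s0 head=0 tape=[c]b__   (s0,c)→(s3,b,→)
state=s3 head=1 tape=b[b]__   (s3,b)→(s2,a,→)
state=s2 head=2 tape=ba[_]_   (s2,_)→(s3,c,·)
state=s3 head=2 tape=ba[c]_   (s3,c)→(s1,_,→)
state=s1 head=3 tape=ba_[_]   (s1,_)→(s2,b,·)
state=s2 head=3 tape=ba_[b]   (s2,b)→(s4,a,←)
state=s4 head=2 tape=ba[_]a   (s4,_)→(s2,_,·)
state=s2 head=2 tape=ba[_]a   (s2,_)→(s3,c,·)
state=s3 head=2 tape=ba[c]a   (s3,c)→(s1,_,→)
state=s1 head=3 tape=ba_[a]
M halts after 9 transitions.

9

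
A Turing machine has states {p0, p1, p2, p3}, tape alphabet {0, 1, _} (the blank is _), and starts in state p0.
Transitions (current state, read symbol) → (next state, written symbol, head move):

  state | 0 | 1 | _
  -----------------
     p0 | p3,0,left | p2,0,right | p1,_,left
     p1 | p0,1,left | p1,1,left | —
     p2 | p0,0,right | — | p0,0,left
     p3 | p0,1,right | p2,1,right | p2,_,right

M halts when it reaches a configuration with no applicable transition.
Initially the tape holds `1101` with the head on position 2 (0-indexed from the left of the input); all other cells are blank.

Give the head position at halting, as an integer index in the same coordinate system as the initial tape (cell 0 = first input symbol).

4

state=p0 head=2 tape=11[0]1__   (p0,0)→(p3,0,left)
state=p3 head=1 tape=1[1]01__   (p3,1)→(p2,1,right)
state=p2 head=2 tape=11[0]1__   (p2,0)→(p0,0,right)
state=p0 head=3 tape=110[1]__   (p0,1)→(p2,0,right)
state=p2 head=4 tape=1100[_]_   (p2,_)→(p0,0,left)
state=p0 head=3 tape=110[0]0_   (p0,0)→(p3,0,left)
state=p3 head=2 tape=11[0]00_   (p3,0)→(p0,1,right)
state=p0 head=3 tape=111[0]0_   (p0,0)→(p3,0,left)
state=p3 head=2 tape=11[1]00_   (p3,1)→(p2,1,right)
state=p2 head=3 tape=111[0]0_   (p2,0)→(p0,0,right)
state=p0 head=4 tape=1110[0]_   (p0,0)→(p3,0,left)
state=p3 head=3 tape=111[0]0_   (p3,0)→(p0,1,right)
state=p0 head=4 tape=1111[0]_   (p0,0)→(p3,0,left)
state=p3 head=3 tape=111[1]0_   (p3,1)→(p2,1,right)
state=p2 head=4 tape=1111[0]_   (p2,0)→(p0,0,right)
state=p0 head=5 tape=11110[_]   (p0,_)→(p1,_,left)
state=p1 head=4 tape=1111[0]_   (p1,0)→(p0,1,left)
state=p0 head=3 tape=111[1]1_   (p0,1)→(p2,0,right)
state=p2 head=4 tape=1110[1]_
At halt the head is at cell 4.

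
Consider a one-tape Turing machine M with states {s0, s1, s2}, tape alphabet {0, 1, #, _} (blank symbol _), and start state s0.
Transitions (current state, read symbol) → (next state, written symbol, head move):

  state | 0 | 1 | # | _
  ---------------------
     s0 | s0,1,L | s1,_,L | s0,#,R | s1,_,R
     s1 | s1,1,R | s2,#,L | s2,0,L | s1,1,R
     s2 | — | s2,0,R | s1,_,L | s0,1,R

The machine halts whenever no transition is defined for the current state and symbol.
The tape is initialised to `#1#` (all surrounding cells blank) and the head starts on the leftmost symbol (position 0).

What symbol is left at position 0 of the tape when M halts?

1

s0 | __[#]1#   read # → write #, move R, go to s0
s0 | __#[1]#   read 1 → write _, move L, go to s1
s1 | __[#]_#   read # → write 0, move L, go to s2
s2 | _[_]0_#   read _ → write 1, move R, go to s0
s0 | _1[0]_#   read 0 → write 1, move L, go to s0
s0 | _[1]1_#   read 1 → write _, move L, go to s1
s1 | [_]_1_#   read _ → write 1, move R, go to s1
s1 | 1[_]1_#   read _ → write 1, move R, go to s1
s1 | 11[1]_#   read 1 → write #, move L, go to s2
s2 | 1[1]#_#   read 1 → write 0, move R, go to s2
s2 | 10[#]_#   read # → write _, move L, go to s1
s1 | 1[0]__#   read 0 → write 1, move R, go to s1
s1 | 11[_]_#   read _ → write 1, move R, go to s1
s1 | 111[_]#   read _ → write 1, move R, go to s1
s1 | 1111[#]   read # → write 0, move L, go to s2
s2 | 111[1]0   read 1 → write 0, move R, go to s2
s2 | 1110[0]
Cell 0 holds 1 when M halts.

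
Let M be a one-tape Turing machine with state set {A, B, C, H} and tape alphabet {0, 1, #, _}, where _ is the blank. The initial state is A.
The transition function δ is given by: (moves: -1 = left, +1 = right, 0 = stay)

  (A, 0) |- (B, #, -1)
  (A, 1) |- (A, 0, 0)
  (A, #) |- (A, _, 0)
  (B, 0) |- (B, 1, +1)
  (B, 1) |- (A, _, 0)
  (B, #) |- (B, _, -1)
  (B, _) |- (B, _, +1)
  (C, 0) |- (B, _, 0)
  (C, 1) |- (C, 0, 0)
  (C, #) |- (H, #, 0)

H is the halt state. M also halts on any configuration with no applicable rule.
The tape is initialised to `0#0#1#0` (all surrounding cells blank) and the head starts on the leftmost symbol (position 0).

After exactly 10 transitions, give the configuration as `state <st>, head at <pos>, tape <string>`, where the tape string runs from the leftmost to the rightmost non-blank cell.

state=A head=0 tape=_[0]#0#1#0   (A,0)→(B,#,-1)
state=B head=-1 tape=[_]##0#1#0   (B,_)→(B,_,+1)
state=B head=0 tape=_[#]#0#1#0   (B,#)→(B,_,-1)
state=B head=-1 tape=[_]_#0#1#0   (B,_)→(B,_,+1)
state=B head=0 tape=_[_]#0#1#0   (B,_)→(B,_,+1)
state=B head=1 tape=__[#]0#1#0   (B,#)→(B,_,-1)
state=B head=0 tape=_[_]_0#1#0   (B,_)→(B,_,+1)
state=B head=1 tape=__[_]0#1#0   (B,_)→(B,_,+1)
state=B head=2 tape=___[0]#1#0   (B,0)→(B,1,+1)
state=B head=3 tape=___1[#]1#0   (B,#)→(B,_,-1)
state=B head=2 tape=___[1]_1#0
After 10 steps: state B, head at 2, tape 1_1#0.

state B, head at 2, tape 1_1#0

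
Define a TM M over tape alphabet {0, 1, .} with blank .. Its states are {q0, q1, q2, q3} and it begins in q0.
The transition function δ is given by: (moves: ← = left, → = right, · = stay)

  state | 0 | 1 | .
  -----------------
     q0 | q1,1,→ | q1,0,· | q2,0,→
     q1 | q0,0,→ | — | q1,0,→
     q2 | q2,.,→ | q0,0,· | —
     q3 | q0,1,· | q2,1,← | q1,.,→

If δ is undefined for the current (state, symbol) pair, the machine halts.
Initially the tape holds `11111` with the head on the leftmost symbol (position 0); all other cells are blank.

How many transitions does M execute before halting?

11

q0 | [1]1111..   read 1 → write 0, move ·, go to q1
q1 | [0]1111..   read 0 → write 0, move →, go to q0
q0 | 0[1]111..   read 1 → write 0, move ·, go to q1
q1 | 0[0]111..   read 0 → write 0, move →, go to q0
q0 | 00[1]11..   read 1 → write 0, move ·, go to q1
q1 | 00[0]11..   read 0 → write 0, move →, go to q0
q0 | 000[1]1..   read 1 → write 0, move ·, go to q1
q1 | 000[0]1..   read 0 → write 0, move →, go to q0
q0 | 0000[1]..   read 1 → write 0, move ·, go to q1
q1 | 0000[0]..   read 0 → write 0, move →, go to q0
q0 | 00000[.].   read . → write 0, move →, go to q2
q2 | 000000[.]
M halts after 11 transitions.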